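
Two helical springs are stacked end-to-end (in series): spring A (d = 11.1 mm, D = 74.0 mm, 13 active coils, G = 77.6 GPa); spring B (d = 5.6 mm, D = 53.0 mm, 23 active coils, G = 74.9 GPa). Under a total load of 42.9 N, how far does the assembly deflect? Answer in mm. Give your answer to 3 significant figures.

k_A = Gd⁴/(8D³N_a) = (77.6×10³)(11.1⁴)/(8·74.0³·13) = 27.953 N/mm
k_B = Gd⁴/(8D³N_a) = (74.9×10³)(5.6⁴)/(8·53.0³·23) = 2.689 N/mm
Series: 1/k_eq = 1/27.953 + 1/2.689 = 0.40766; k_eq = 2.453 N/mm
δ = F/k_eq = 42.9/2.453 = 17.489 mm

17.5 mm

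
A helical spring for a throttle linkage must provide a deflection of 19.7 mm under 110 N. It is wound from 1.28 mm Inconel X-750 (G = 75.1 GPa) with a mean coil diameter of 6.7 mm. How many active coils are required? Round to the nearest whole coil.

15

Required rate k = F/δ = 110/19.7 = 5.5838 N/mm
N_a = Gd⁴/(8D³k) = (75.1×10³ × 1.28⁴)/(8 × 6.7³ × 5.5838)
    = 201595 / 13435.1 = 15.01 → 15 coils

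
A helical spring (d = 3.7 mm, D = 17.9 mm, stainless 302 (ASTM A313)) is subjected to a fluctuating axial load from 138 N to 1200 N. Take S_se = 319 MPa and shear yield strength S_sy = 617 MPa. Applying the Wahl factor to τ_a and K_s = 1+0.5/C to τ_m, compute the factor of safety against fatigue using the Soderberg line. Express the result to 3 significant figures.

C = D/d = 17.9/3.7 = 4.8378; K_W = (4C−1)/(4C−4)+0.615/C = 1.3225; K_s = 1+0.5/C = 1.1034
F_a = (F_max−F_min)/2 = 531 N; F_m = (F_max+F_min)/2 = 669 N
τ_a = K_W·8F_aD/(πd³) = 1.3225 × 477.84 = 631.97 MPa
τ_m = K_s·8F_mD/(πd³) = 1.1034 × 602.02 = 664.24 MPa
Soderberg: 1/n_f = τ_a/S_se + τ_m/S_sy = 631.97/319 + 664.24/617 = 1.98108 + 1.07657 = 3.0577
n_f = 1/3.0577 = 0.327

0.327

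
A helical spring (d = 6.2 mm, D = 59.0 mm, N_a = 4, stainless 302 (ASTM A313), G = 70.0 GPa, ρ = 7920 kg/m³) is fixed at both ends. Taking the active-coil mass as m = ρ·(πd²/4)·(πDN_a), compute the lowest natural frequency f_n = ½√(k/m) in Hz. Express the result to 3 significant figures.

k = Gd⁴/(8D³N_a) = (70.0×10³)(6.2⁴)/(8·59.0³·4) = 15.738 N/mm = 15738 N/m
Wire length L = πDN_a = π·59.0·4 = 741.42 mm
m = ρ·(πd²/4)·L = 7920 × 30.191×10⁻⁶ m² × 0.74142 m = 0.17728 kg
f_n = ½√(k/m) = 0.5·√(15738/0.17728) = 0.5·√(88777) = 148.98 Hz

149 Hz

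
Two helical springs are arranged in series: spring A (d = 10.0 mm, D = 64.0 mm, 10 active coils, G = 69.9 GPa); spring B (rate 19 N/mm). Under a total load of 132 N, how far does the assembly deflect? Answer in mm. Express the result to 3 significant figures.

10.9 mm

k_A = Gd⁴/(8D³N_a) = (69.9×10³)(10.0⁴)/(8·64.0³·10) = 33.331 N/mm
Series: 1/k_eq = 1/33.331 + 1/19 = 0.082634; k_eq = 12.102 N/mm
δ = F/k_eq = 132/12.102 = 10.908 mm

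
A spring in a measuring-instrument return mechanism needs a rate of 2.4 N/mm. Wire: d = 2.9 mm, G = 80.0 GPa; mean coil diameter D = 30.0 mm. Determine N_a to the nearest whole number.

N_a = Gd⁴/(8D³k) = (80.0×10³ × 2.9⁴)/(8 × 30.0³ × 2.4)
    = 5.65825e+06 / 518400 = 10.91 → 11 coils

11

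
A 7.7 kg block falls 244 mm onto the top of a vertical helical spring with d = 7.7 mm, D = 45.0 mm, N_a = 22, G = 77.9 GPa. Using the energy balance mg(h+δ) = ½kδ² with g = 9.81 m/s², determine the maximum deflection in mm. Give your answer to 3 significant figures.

51.1 mm

k = Gd⁴/(8D³N_a) = (77.9×10³)(7.7⁴)/(8·45.0³·22) = 17.075 N/mm
W = mg = 7.7 × 9.81 = 75.537 N
½kδ² − Wδ − Wh = 0 → δ = (W + √(W² + 2kWh))/k
δ = (75.537 + √(5705.8 + 629404))/17.075 = (75.537 + 796.94)/17.075 = 51.098 mm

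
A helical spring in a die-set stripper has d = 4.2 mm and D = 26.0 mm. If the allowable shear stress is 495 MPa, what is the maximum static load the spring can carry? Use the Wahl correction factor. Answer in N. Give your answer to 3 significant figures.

C = D/d = 26.0/4.2 = 6.1905
K_W = (4C−1)/(4C−4) + 0.615/C = 23.762/20.762 + 0.0993 = 1.2438
τ_max = K·8FD/(πd³) → F_max = τ_allow·πd³/(8DK)
F_max = 495·π·4.2³/(8·26.0·1.2438) = 1.1521e+05/258.72 = 445.32 N

445 N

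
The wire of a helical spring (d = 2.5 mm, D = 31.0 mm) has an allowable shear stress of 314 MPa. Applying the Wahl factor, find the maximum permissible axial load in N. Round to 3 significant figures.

C = D/d = 31.0/2.5 = 12.4000
K_W = (4C−1)/(4C−4) + 0.615/C = 48.600/45.600 + 0.0496 = 1.1154
τ_max = K·8FD/(πd³) → F_max = τ_allow·πd³/(8DK)
F_max = 314·π·2.5³/(8·31.0·1.1154) = 15413/276.62 = 55.721 N

55.7 N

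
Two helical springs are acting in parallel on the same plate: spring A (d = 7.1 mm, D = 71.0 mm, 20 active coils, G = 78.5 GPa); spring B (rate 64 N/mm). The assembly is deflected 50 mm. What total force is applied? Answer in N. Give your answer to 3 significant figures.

k_A = Gd⁴/(8D³N_a) = (78.5×10³)(7.1⁴)/(8·71.0³·20) = 3.4834 N/mm
Parallel: k_eq = 3.4834 + 64 = 67.483 N/mm
F = k_eq·δ = 67.483·50 = 3374.2 N

3370 N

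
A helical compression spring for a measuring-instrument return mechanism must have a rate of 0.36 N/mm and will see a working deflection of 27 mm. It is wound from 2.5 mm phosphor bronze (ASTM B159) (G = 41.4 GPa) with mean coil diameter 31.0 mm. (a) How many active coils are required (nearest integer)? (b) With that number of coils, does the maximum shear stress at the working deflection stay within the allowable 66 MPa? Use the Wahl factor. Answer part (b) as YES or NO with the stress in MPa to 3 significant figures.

N_a = Gd⁴/(8D³k) = (41.4×10³)(2.5⁴)/(8·31.0³·0.36) = 18.85 → N_a = 19
Actual rate k = Gd⁴/(8D³·19) = 0.35713 N/mm
Working load F = kδ = 0.35713·27 = 9.6426 N
C = 31.0/2.5 = 12.4000; K_W = (4C−1)/(4C−4)+0.615/C = 1.1154
τ_max = K_W·8FD/(πd³) = 1.1154·48.717 = 54.338 MPa
τ_max ≤ 66 MPa → acceptable

(a) 19 coils; (b) YES, τ_max = 54.3 MPa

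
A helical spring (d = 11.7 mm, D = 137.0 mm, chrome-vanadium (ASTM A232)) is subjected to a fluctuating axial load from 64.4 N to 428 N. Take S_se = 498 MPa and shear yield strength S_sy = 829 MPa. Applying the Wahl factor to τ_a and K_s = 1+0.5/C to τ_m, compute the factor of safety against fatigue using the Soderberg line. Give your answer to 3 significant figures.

6.38

C = D/d = 137.0/11.7 = 11.7094; K_W = (4C−1)/(4C−4)+0.615/C = 1.1226; K_s = 1+0.5/C = 1.0427
F_a = (F_max−F_min)/2 = 181.8 N; F_m = (F_max+F_min)/2 = 246.2 N
τ_a = K_W·8F_aD/(πd³) = 1.1226 × 39.6 = 44.453 MPa
τ_m = K_s·8F_mD/(πd³) = 1.0427 × 53.628 = 55.918 MPa
Soderberg: 1/n_f = τ_a/S_se + τ_m/S_sy = 44.453/498 + 55.918/829 = 0.08926 + 0.06745 = 0.15672
n_f = 1/0.15672 = 6.381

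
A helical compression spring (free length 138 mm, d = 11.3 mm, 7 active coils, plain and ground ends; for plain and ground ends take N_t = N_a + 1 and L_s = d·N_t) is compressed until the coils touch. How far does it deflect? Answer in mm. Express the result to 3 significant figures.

47.6 mm

N_t = 8; L_s = 11.3·8 = 90.4 mm
δ_solid = L₀ − L_s = 138 − 90.4 = 47.6 mm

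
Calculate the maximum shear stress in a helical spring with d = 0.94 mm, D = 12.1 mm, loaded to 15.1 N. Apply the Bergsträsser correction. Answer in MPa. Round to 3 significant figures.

Spring index C = D/d = 12.1/0.94 = 12.8723
K_B = (4C+2)/(4C−3) = 53.489/48.489 = 1.1031
τ₀ = 8FD/(πd³) = 8·15.1·12.1/(π·0.94³) = 1461.68/2.6094 = 560.17 MPa
τ_max = K·τ₀ = 1.1031 × 560.17 = 617.93 MPa

618 MPa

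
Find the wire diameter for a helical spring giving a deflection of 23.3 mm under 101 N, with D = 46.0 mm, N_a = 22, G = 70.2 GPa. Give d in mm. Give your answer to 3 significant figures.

Required rate k = F/δ = 101/23.3 = 4.3348 N/mm
d = (8D³N_a·k / G)^(1/4) = (8·46.0³·22·4.3348 / (70.2×10³))^0.25
  = (1057.8)^0.25 = 5.7030 mm

5.70 mm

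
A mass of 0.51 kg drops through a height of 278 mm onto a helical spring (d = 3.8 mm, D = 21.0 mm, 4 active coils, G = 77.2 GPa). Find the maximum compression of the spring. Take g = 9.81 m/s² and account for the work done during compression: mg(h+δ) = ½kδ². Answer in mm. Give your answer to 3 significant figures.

7.25 mm

k = Gd⁴/(8D³N_a) = (77.2×10³)(3.8⁴)/(8·21.0³·4) = 54.318 N/mm
W = mg = 0.51 × 9.81 = 5.0031 N
½kδ² − Wδ − Wh = 0 → δ = (W + √(W² + 2kWh))/k
δ = (5.0031 + √(25.031 + 151098))/54.318 = (5.0031 + 388.75)/54.318 = 7.2489 mm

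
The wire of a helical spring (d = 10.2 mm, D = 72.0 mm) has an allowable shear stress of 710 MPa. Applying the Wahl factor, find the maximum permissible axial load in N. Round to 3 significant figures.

C = D/d = 72.0/10.2 = 7.0588
K_W = (4C−1)/(4C−4) + 0.615/C = 27.235/24.235 + 0.0871 = 1.2109
τ_max = K·8FD/(πd³) → F_max = τ_allow·πd³/(8DK)
F_max = 710·π·10.2³/(8·72.0·1.2109) = 2.3671e+06/697.48 = 3393.7 N

3390 N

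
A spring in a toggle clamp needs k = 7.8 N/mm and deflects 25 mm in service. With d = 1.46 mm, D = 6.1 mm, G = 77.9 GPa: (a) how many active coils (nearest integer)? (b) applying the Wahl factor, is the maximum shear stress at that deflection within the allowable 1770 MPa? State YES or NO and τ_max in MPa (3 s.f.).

(a) 25 coils; (b) YES, τ_max = 1350 MPa

N_a = Gd⁴/(8D³k) = (77.9×10³)(1.46⁴)/(8·6.1³·7.8) = 24.99 → N_a = 25
Actual rate k = Gd⁴/(8D³·25) = 7.797 N/mm
Working load F = kδ = 7.797·25 = 194.93 N
C = 6.1/1.46 = 4.1781; K_W = (4C−1)/(4C−4)+0.615/C = 1.3832
τ_max = K_W·8FD/(πd³) = 1.3832·972.93 = 1345.7 MPa
τ_max ≤ 1770 MPa → acceptable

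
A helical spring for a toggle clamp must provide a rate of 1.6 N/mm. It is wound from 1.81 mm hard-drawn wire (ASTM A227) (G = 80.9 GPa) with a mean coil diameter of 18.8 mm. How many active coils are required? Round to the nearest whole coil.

10

N_a = Gd⁴/(8D³k) = (80.9×10³ × 1.81⁴)/(8 × 18.8³ × 1.6)
    = 868286 / 85051.8 = 10.21 → 10 coils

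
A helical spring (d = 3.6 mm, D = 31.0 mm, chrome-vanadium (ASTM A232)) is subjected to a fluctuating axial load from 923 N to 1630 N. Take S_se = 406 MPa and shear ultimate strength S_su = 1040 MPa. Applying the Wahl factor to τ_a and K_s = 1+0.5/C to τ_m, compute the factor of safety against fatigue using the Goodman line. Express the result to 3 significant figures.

0.255

C = D/d = 31.0/3.6 = 8.6111; K_W = (4C−1)/(4C−4)+0.615/C = 1.1700; K_s = 1+0.5/C = 1.0581
F_a = (F_max−F_min)/2 = 353.5 N; F_m = (F_max+F_min)/2 = 1276.5 N
τ_a = K_W·8F_aD/(πd³) = 1.1700 × 598.11 = 699.77 MPa
τ_m = K_s·8F_mD/(πd³) = 1.0581 × 2159.8 = 2285.2 MPa
Goodman: 1/n_f = τ_a/S_se + τ_m/S_su = 699.77/406 + 2285.2/1040 = 1.72357 + 2.19732 = 3.9209
n_f = 1/3.9209 = 0.255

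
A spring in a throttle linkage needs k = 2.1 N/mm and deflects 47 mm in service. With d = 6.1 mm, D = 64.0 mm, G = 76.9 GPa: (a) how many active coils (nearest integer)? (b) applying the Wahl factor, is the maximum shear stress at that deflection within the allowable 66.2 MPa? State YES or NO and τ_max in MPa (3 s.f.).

N_a = Gd⁴/(8D³k) = (76.9×10³)(6.1⁴)/(8·64.0³·2.1) = 24.18 → N_a = 24
Actual rate k = Gd⁴/(8D³·24) = 2.1155 N/mm
Working load F = kδ = 2.1155·47 = 99.427 N
C = 64.0/6.1 = 10.4918; K_W = (4C−1)/(4C−4)+0.615/C = 1.1376
τ_max = K_W·8FD/(πd³) = 1.1376·71.389 = 81.215 MPa
τ_max > 66.2 MPa → exceeds allowable

(a) 24 coils; (b) NO, τ_max = 81.2 MPa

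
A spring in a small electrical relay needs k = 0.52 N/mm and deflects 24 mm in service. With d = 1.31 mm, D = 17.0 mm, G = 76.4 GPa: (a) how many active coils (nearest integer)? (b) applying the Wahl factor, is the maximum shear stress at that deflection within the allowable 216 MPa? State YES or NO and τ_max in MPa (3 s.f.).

(a) 11 coils; (b) NO, τ_max = 267 MPa

N_a = Gd⁴/(8D³k) = (76.4×10³)(1.31⁴)/(8·17.0³·0.52) = 11.01 → N_a = 11
Actual rate k = Gd⁴/(8D³·11) = 0.52041 N/mm
Working load F = kδ = 0.52041·24 = 12.49 N
C = 17.0/1.31 = 12.9771; K_W = (4C−1)/(4C−4)+0.615/C = 1.1100
τ_max = K_W·8FD/(πd³) = 1.1100·240.51 = 266.97 MPa
τ_max > 216 MPa → exceeds allowable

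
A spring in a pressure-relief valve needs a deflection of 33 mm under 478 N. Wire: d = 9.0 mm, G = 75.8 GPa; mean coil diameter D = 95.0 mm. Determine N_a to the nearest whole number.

Required rate k = F/δ = 478/33 = 14.485 N/mm
N_a = Gd⁴/(8D³k) = (75.8×10³ × 9.0⁴)/(8 × 95.0³ × 14.485)
    = 4.97324e+08 / 9.93516e+07 = 5.006 → 5 coils

5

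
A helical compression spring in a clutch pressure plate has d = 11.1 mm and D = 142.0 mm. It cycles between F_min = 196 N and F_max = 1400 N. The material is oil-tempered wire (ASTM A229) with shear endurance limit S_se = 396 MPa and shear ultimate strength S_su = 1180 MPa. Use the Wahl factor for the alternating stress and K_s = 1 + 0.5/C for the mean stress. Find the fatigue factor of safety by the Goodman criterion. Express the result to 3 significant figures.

C = D/d = 142.0/11.1 = 12.7928; K_W = (4C−1)/(4C−4)+0.615/C = 1.1117; K_s = 1+0.5/C = 1.0391
F_a = (F_max−F_min)/2 = 602 N; F_m = (F_max+F_min)/2 = 798 N
τ_a = K_W·8F_aD/(πd³) = 1.1117 × 159.17 = 176.94 MPa
τ_m = K_s·8F_mD/(πd³) = 1.0391 × 210.99 = 219.24 MPa
Goodman: 1/n_f = τ_a/S_se + τ_m/S_su = 176.94/396 + 219.24/1180 = 0.44683 + 0.18579 = 0.63262
n_f = 1/0.63262 = 1.581

1.58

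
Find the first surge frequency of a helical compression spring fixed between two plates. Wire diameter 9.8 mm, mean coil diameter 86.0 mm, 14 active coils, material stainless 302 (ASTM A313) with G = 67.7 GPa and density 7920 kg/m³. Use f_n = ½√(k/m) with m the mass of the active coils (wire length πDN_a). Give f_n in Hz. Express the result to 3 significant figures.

k = Gd⁴/(8D³N_a) = (67.7×10³)(9.8⁴)/(8·86.0³·14) = 8.7656 N/mm = 8765.6 N/m
Wire length L = πDN_a = π·86.0·14 = 3782.5 mm
m = ρ·(πd²/4)·L = 7920 × 75.43×10⁻⁶ m² × 3.7825 m = 2.2597 kg
f_n = ½√(k/m) = 0.5·√(8765.6/2.2597) = 0.5·√(3879.1) = 31.141 Hz

31.1 Hz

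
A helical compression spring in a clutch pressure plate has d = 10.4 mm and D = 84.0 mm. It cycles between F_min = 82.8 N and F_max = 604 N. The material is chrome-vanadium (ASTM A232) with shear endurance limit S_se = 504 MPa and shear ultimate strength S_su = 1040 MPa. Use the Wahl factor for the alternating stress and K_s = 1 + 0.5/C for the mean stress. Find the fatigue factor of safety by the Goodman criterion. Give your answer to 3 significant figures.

C = D/d = 84.0/10.4 = 8.0769; K_W = (4C−1)/(4C−4)+0.615/C = 1.1821; K_s = 1+0.5/C = 1.0619
F_a = (F_max−F_min)/2 = 260.6 N; F_m = (F_max+F_min)/2 = 343.4 N
τ_a = K_W·8F_aD/(πd³) = 1.1821 × 49.556 = 58.581 MPa
τ_m = K_s·8F_mD/(πd³) = 1.0619 × 65.301 = 69.343 MPa
Goodman: 1/n_f = τ_a/S_se + τ_m/S_su = 58.581/504 + 69.343/1040 = 0.11623 + 0.06668 = 0.18291
n_f = 1/0.18291 = 5.467

5.47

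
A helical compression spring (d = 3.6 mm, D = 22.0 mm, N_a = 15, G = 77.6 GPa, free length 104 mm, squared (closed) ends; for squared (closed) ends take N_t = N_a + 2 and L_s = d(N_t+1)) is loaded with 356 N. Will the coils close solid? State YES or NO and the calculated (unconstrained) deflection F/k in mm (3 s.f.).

NO, δ = 34.9 mm

k = Gd⁴/(8D³N_a) = (77.6×10³)(3.6⁴)/(8·22.0³·15) = 10.201 N/mm
N_t = 17; L_s = 3.6·18 = 64.8 mm; δ_solid = L₀ − L_s = 104 − 64.8 = 39.2 mm
δ = F/k = 356/10.201 = 34.9 mm
δ < δ_solid → spring does not go solid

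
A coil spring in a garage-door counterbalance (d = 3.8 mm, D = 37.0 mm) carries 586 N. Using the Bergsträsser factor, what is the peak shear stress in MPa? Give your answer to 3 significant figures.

Spring index C = D/d = 37.0/3.8 = 9.7368
K_B = (4C+2)/(4C−3) = 40.947/35.947 = 1.1391
τ₀ = 8FD/(πd³) = 8·586·37.0/(π·3.8³) = 173456/172.39 = 1006.2 MPa
τ_max = K·τ₀ = 1.1391 × 1006.2 = 1146.2 MPa

1150 MPa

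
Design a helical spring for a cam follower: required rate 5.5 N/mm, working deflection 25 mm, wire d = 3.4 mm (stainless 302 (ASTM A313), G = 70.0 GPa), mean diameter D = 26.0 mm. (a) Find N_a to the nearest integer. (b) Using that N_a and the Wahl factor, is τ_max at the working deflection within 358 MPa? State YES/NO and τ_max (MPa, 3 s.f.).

(a) 12 coils; (b) YES, τ_max = 279 MPa

N_a = Gd⁴/(8D³k) = (70.0×10³)(3.4⁴)/(8·26.0³·5.5) = 12.1 → N_a = 12
Actual rate k = Gd⁴/(8D³·12) = 5.544 N/mm
Working load F = kδ = 5.544·25 = 138.6 N
C = 26.0/3.4 = 7.6471; K_W = (4C−1)/(4C−4)+0.615/C = 1.1933
τ_max = K_W·8FD/(πd³) = 1.1933·233.47 = 278.59 MPa
τ_max ≤ 358 MPa → acceptable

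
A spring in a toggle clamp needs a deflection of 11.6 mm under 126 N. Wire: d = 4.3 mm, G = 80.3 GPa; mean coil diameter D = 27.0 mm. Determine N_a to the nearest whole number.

Required rate k = F/δ = 126/11.6 = 10.862 N/mm
N_a = Gd⁴/(8D³k) = (80.3×10³ × 4.3⁴)/(8 × 27.0³ × 10.862)
    = 2.7453e+07 / 1.71038e+06 = 16.05 → 16 coils

16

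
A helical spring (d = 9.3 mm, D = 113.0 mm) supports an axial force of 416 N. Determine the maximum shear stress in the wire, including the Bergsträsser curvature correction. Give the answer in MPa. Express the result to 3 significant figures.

165 MPa

Spring index C = D/d = 113.0/9.3 = 12.1505
K_B = (4C+2)/(4C−3) = 50.602/45.602 = 1.1096
τ₀ = 8FD/(πd³) = 8·416·113.0/(π·9.3³) = 376064/2527 = 148.82 MPa
τ_max = K·τ₀ = 1.1096 × 148.82 = 165.14 MPa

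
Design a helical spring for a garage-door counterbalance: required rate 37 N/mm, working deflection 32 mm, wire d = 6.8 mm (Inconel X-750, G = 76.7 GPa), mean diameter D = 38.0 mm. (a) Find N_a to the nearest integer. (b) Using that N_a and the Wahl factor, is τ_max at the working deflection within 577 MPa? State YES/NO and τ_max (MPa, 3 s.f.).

(a) 10 coils; (b) YES, τ_max = 469 MPa

N_a = Gd⁴/(8D³k) = (76.7×10³)(6.8⁴)/(8·38.0³·37) = 10.1 → N_a = 10
Actual rate k = Gd⁴/(8D³·10) = 37.359 N/mm
Working load F = kδ = 37.359·32 = 1195.5 N
C = 38.0/6.8 = 5.5882; K_W = (4C−1)/(4C−4)+0.615/C = 1.2735
τ_max = K_W·8FD/(πd³) = 1.2735·367.91 = 468.53 MPa
τ_max ≤ 577 MPa → acceptable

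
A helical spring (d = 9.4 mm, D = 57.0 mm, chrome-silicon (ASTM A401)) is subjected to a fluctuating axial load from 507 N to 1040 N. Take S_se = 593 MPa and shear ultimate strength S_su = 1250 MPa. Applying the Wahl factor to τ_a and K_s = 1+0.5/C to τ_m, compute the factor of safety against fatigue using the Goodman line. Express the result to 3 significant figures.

4.65

C = D/d = 57.0/9.4 = 6.0638; K_W = (4C−1)/(4C−4)+0.615/C = 1.2495; K_s = 1+0.5/C = 1.0825
F_a = (F_max−F_min)/2 = 266.5 N; F_m = (F_max+F_min)/2 = 773.5 N
τ_a = K_W·8F_aD/(πd³) = 1.2495 × 46.572 = 58.194 MPa
τ_m = K_s·8F_mD/(πd³) = 1.0825 × 135.17 = 146.32 MPa
Goodman: 1/n_f = τ_a/S_se + τ_m/S_su = 58.194/593 + 146.32/1250 = 0.09813 + 0.11706 = 0.21519
n_f = 1/0.21519 = 4.647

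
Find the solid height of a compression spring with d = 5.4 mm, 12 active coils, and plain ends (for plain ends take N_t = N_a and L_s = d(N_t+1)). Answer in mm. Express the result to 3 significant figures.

plain ends: N_t = N_a = 12
L_s = d·(N_t+1) = 5.4 × 13 = 70.2 mm

70.2 mm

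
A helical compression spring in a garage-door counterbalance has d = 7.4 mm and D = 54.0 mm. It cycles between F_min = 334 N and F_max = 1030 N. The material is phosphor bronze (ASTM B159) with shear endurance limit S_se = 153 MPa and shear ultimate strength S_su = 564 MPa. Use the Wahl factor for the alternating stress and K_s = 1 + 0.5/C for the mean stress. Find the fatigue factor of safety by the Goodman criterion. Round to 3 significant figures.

0.731

C = D/d = 54.0/7.4 = 7.2973; K_W = (4C−1)/(4C−4)+0.615/C = 1.2034; K_s = 1+0.5/C = 1.0685
F_a = (F_max−F_min)/2 = 348 N; F_m = (F_max+F_min)/2 = 682 N
τ_a = K_W·8F_aD/(πd³) = 1.2034 × 118.09 = 142.11 MPa
τ_m = K_s·8F_mD/(πd³) = 1.0685 × 231.43 = 247.29 MPa
Goodman: 1/n_f = τ_a/S_se + τ_m/S_su = 142.11/153 + 247.29/564 = 0.92881 + 0.43846 = 1.3673
n_f = 1/1.3673 = 0.7314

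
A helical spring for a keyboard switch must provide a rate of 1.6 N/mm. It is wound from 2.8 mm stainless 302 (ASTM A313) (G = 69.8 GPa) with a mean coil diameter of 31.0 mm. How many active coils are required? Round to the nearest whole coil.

11

N_a = Gd⁴/(8D³k) = (69.8×10³ × 2.8⁴)/(8 × 31.0³ × 1.6)
    = 4.2903e+06 / 381325 = 11.25 → 11 coils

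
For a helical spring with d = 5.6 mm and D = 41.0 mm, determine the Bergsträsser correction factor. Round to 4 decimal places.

C = D/d = 41.0/5.6 = 7.3214
K_B = (4C+2)/(4C−3) = 31.286/26.286 = 1.1902

1.1902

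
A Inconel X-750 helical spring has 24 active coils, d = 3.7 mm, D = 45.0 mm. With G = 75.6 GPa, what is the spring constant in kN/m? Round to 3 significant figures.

k = Gd⁴/(8D³N_a) = (75.6×10³ × 3.7⁴) / (8 × 45.0³ × 24)
  = 1.41687e+07 / 1.7496e+07 = 0.80982 N/mm

0.810 kN/m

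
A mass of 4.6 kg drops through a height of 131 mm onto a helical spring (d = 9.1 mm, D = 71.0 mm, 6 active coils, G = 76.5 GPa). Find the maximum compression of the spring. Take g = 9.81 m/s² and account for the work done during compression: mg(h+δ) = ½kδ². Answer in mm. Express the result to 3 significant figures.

21.2 mm

k = Gd⁴/(8D³N_a) = (76.5×10³)(9.1⁴)/(8·71.0³·6) = 30.536 N/mm
W = mg = 4.6 × 9.81 = 45.126 N
½kδ² − Wδ − Wh = 0 → δ = (W + √(W² + 2kWh))/k
δ = (45.126 + √(2036.4 + 361026))/30.536 = (45.126 + 602.55)/30.536 = 21.21 mm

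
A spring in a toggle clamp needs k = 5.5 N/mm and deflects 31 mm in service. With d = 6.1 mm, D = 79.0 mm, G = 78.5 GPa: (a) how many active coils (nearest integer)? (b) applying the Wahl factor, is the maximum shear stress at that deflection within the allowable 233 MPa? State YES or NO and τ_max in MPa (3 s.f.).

N_a = Gd⁴/(8D³k) = (78.5×10³)(6.1⁴)/(8·79.0³·5.5) = 5.01 → N_a = 5
Actual rate k = Gd⁴/(8D³·5) = 5.5112 N/mm
Working load F = kδ = 5.5112·31 = 170.85 N
C = 79.0/6.1 = 12.9508; K_W = (4C−1)/(4C−4)+0.615/C = 1.1102
τ_max = K_W·8FD/(πd³) = 1.1102·151.42 = 168.11 MPa
τ_max ≤ 233 MPa → acceptable

(a) 5 coils; (b) YES, τ_max = 168 MPa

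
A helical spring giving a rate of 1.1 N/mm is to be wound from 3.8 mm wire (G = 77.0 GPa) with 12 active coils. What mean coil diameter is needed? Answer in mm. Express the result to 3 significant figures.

53.4 mm

D = (Gd⁴/(8N_a·k))^(1/3) = (77.0×10³·3.8⁴/(8·12·1.1))^(1/3)
  = (152041)^(1/3) = 53.3729 mm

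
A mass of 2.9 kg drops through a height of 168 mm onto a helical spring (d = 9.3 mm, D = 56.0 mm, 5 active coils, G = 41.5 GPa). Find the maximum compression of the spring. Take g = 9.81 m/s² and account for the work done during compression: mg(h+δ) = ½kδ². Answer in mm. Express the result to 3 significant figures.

k = Gd⁴/(8D³N_a) = (41.5×10³)(9.3⁴)/(8·56.0³·5) = 44.193 N/mm
W = mg = 2.9 × 9.81 = 28.449 N
½kδ² − Wδ − Wh = 0 → δ = (W + √(W² + 2kWh))/k
δ = (28.449 + √(809.35 + 422437))/44.193 = (28.449 + 650.57)/44.193 = 15.365 mm

15.4 mm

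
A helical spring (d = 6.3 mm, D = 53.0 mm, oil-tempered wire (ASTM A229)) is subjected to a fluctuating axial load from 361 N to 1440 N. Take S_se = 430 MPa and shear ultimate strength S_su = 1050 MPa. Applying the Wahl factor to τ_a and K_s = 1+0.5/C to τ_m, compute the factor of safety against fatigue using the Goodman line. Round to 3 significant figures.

0.778

C = D/d = 53.0/6.3 = 8.4127; K_W = (4C−1)/(4C−4)+0.615/C = 1.1743; K_s = 1+0.5/C = 1.0594
F_a = (F_max−F_min)/2 = 539.5 N; F_m = (F_max+F_min)/2 = 900.5 N
τ_a = K_W·8F_aD/(πd³) = 1.1743 × 291.2 = 341.95 MPa
τ_m = K_s·8F_mD/(πd³) = 1.0594 × 486.05 = 514.93 MPa
Goodman: 1/n_f = τ_a/S_se + τ_m/S_su = 341.95/430 + 514.93/1050 = 0.79522 + 0.49041 = 1.2856
n_f = 1/1.2856 = 0.7778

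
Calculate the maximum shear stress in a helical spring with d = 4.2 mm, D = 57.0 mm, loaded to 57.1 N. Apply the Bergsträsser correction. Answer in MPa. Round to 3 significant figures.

Spring index C = D/d = 57.0/4.2 = 13.5714
K_B = (4C+2)/(4C−3) = 56.286/51.286 = 1.0975
τ₀ = 8FD/(πd³) = 8·57.1·57.0/(π·4.2³) = 26037.6/232.75 = 111.87 MPa
τ_max = K·τ₀ = 1.0975 × 111.87 = 122.77 MPa

123 MPa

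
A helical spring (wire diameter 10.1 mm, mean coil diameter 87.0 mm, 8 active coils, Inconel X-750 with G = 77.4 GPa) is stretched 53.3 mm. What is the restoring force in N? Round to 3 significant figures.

1020 N

k = Gd⁴/(8D³N_a) = (77.4×10³)(10.1⁴)/(8·87.0³·8) = 19.111 N/mm
F = k·δ = 19.111 × 53.3 = 1018.6 N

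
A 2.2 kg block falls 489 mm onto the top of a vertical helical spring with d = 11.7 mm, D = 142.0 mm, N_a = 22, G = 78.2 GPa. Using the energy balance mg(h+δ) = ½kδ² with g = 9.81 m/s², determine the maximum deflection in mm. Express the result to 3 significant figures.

92.9 mm

k = Gd⁴/(8D³N_a) = (78.2×10³)(11.7⁴)/(8·142.0³·22) = 2.9079 N/mm
W = mg = 2.2 × 9.81 = 21.582 N
½kδ² − Wδ − Wh = 0 → δ = (W + √(W² + 2kWh))/k
δ = (21.582 + √(465.78 + 61376.6))/2.9079 = (21.582 + 248.68)/2.9079 = 92.943 mm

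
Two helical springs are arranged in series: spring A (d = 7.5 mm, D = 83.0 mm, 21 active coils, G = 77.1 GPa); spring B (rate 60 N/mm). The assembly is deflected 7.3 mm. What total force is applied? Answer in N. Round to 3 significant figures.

k_A = Gd⁴/(8D³N_a) = (77.1×10³)(7.5⁴)/(8·83.0³·21) = 2.5395 N/mm
Series: 1/k_eq = 1/2.5395 + 1/60 = 0.41044; k_eq = 2.4364 N/mm
F = k_eq·δ = 2.4364·7.3 = 17.786 N

17.8 N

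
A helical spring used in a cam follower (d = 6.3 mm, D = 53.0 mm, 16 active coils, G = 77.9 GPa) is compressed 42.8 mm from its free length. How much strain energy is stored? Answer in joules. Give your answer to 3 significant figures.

5.90 J

k = Gd⁴/(8D³N_a) = (77.9×10³)(6.3⁴)/(8·53.0³·16) = 6.4396 N/mm
U = ½kδ² = 0.5 × 6.4396 × 42.8² = 5898.2 N·mm = 5.8982 J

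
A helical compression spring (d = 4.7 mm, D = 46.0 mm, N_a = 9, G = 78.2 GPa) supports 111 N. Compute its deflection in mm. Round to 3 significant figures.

k = Gd⁴/(8D³N_a) = (78.2×10³)(4.7⁴)/(8·46.0³·9) = 5.4449 N/mm
δ = F/k = 111 / 5.4449 = 20.386 mm

20.4 mm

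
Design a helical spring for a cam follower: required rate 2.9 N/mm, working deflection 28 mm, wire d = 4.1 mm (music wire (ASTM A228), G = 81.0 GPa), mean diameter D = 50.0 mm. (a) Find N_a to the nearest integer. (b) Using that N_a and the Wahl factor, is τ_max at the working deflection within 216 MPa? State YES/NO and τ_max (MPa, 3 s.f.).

(a) 8 coils; (b) YES, τ_max = 165 MPa

N_a = Gd⁴/(8D³k) = (81.0×10³)(4.1⁴)/(8·50.0³·2.9) = 7.893 → N_a = 8
Actual rate k = Gd⁴/(8D³·8) = 2.8611 N/mm
Working load F = kδ = 2.8611·28 = 80.11 N
C = 50.0/4.1 = 12.1951; K_W = (4C−1)/(4C−4)+0.615/C = 1.1174
τ_max = K_W·8FD/(πd³) = 1.1174·147.99 = 165.37 MPa
τ_max ≤ 216 MPa → acceptable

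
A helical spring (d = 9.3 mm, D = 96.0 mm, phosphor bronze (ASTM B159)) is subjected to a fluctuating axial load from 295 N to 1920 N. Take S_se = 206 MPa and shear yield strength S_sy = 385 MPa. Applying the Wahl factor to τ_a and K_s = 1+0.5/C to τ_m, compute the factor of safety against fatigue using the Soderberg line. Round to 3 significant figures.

0.438

C = D/d = 96.0/9.3 = 10.3226; K_W = (4C−1)/(4C−4)+0.615/C = 1.1400; K_s = 1+0.5/C = 1.0484
F_a = (F_max−F_min)/2 = 812.5 N; F_m = (F_max+F_min)/2 = 1107.5 N
τ_a = K_W·8F_aD/(πd³) = 1.1400 × 246.94 = 281.51 MPa
τ_m = K_s·8F_mD/(πd³) = 1.0484 × 336.59 = 352.9 MPa
Soderberg: 1/n_f = τ_a/S_se + τ_m/S_sy = 281.51/206 + 352.9/385 = 1.36658 + 0.91662 = 2.2832
n_f = 1/2.2832 = 0.438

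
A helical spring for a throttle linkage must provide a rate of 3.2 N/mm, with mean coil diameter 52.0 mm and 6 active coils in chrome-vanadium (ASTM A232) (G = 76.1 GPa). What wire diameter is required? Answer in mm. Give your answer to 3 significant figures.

4.10 mm

d = (8D³N_a·k / G)^(1/4) = (8·52.0³·6·3.2 / (76.1×10³))^0.25
  = (283.8)^0.25 = 4.1044 mm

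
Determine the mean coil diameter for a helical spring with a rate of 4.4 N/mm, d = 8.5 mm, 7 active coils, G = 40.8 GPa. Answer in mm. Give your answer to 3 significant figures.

95.3 mm

D = (Gd⁴/(8N_a·k))^(1/3) = (40.8×10³·8.5⁴/(8·7·4.4))^(1/3)
  = (864361)^(1/3) = 95.2573 mm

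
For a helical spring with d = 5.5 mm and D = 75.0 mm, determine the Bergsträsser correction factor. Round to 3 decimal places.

C = D/d = 75.0/5.5 = 13.6364
K_B = (4C+2)/(4C−3) = 56.545/51.545 = 1.0970

1.097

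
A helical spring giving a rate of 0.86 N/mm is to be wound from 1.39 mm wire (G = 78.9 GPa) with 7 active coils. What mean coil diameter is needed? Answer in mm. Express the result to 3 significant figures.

D = (Gd⁴/(8N_a·k))^(1/3) = (78.9×10³·1.39⁴/(8·7·0.86))^(1/3)
  = (6115.75)^(1/3) = 18.2873 mm

18.3 mm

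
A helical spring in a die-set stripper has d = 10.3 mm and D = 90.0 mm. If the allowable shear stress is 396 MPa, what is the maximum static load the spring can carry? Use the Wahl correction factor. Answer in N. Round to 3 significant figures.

C = D/d = 90.0/10.3 = 8.7379
K_W = (4C−1)/(4C−4) + 0.615/C = 33.951/30.951 + 0.0704 = 1.1673
τ_max = K·8FD/(πd³) → F_max = τ_allow·πd³/(8DK)
F_max = 396·π·10.3³/(8·90.0·1.1673) = 1.3594e+06/840.46 = 1617.5 N

1620 N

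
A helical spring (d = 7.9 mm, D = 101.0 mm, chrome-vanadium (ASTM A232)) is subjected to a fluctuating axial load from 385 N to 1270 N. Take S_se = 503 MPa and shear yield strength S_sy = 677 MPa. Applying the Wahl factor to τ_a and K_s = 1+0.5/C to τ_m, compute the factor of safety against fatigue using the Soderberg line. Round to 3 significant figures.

C = D/d = 101.0/7.9 = 12.7848; K_W = (4C−1)/(4C−4)+0.615/C = 1.1117; K_s = 1+0.5/C = 1.0391
F_a = (F_max−F_min)/2 = 442.5 N; F_m = (F_max+F_min)/2 = 827.5 N
τ_a = K_W·8F_aD/(πd³) = 1.1117 × 230.83 = 256.62 MPa
τ_m = K_s·8F_mD/(πd³) = 1.0391 × 431.67 = 448.55 MPa
Soderberg: 1/n_f = τ_a/S_se + τ_m/S_sy = 256.62/503 + 448.55/677 = 0.51019 + 0.66255 = 1.1727
n_f = 1/1.1727 = 0.8527

0.853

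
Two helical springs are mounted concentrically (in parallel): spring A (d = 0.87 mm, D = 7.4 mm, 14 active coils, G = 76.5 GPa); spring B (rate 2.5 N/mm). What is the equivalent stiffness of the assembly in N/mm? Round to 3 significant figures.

3.47 N/mm

k_A = Gd⁴/(8D³N_a) = (76.5×10³)(0.87⁴)/(8·7.4³·14) = 0.96566 N/mm
Parallel: k_eq = 0.96566 + 2.5 = 3.4657 N/mm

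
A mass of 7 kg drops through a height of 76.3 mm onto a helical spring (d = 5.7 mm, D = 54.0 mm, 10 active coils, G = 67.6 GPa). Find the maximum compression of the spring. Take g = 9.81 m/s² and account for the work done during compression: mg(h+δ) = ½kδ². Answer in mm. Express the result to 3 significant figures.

56.8 mm

k = Gd⁴/(8D³N_a) = (67.6×10³)(5.7⁴)/(8·54.0³·10) = 5.6647 N/mm
W = mg = 7 × 9.81 = 68.67 N
½kδ² − Wδ − Wh = 0 → δ = (W + √(W² + 2kWh))/k
δ = (68.67 + √(4715.6 + 59360.3))/5.6647 = (68.67 + 253.13)/5.6647 = 56.809 mm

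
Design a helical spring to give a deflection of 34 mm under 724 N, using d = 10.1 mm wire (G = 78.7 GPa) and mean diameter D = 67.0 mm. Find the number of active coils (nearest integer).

Required rate k = F/δ = 724/34 = 21.294 N/mm
N_a = Gd⁴/(8D³k) = (78.7×10³ × 10.1⁴)/(8 × 67.0³ × 21.294)
    = 8.18955e+08 / 5.12359e+07 = 15.98 → 16 coils

16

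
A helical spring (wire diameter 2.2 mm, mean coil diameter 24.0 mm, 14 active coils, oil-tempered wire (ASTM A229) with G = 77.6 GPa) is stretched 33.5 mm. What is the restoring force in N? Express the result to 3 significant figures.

39.3 N

k = Gd⁴/(8D³N_a) = (77.6×10³)(2.2⁴)/(8·24.0³·14) = 1.1741 N/mm
F = k·δ = 1.1741 × 33.5 = 39.332 N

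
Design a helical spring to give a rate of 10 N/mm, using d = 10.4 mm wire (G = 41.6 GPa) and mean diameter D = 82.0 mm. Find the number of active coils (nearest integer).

N_a = Gd⁴/(8D³k) = (41.6×10³ × 10.4⁴)/(8 × 82.0³ × 10)
    = 4.86661e+08 / 4.41094e+07 = 11.03 → 11 coils

11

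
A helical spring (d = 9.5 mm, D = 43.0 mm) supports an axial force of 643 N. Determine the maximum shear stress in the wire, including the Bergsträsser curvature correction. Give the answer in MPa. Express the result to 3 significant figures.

109 MPa

Spring index C = D/d = 43.0/9.5 = 4.5263
K_B = (4C+2)/(4C−3) = 20.105/15.105 = 1.3310
τ₀ = 8FD/(πd³) = 8·643·43.0/(π·9.5³) = 221192/2693.5 = 82.12 MPa
τ_max = K·τ₀ = 1.3310 × 82.12 = 109.3 MPa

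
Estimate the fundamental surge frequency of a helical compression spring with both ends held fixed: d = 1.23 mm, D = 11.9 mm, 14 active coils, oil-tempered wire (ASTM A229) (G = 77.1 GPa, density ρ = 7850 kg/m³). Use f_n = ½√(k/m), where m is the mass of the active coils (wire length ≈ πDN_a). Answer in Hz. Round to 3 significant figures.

k = Gd⁴/(8D³N_a) = (77.1×10³)(1.23⁴)/(8·11.9³·14) = 0.93501 N/mm = 935.01 N/m
Wire length L = πDN_a = π·11.9·14 = 523.39 mm
m = ρ·(πd²/4)·L = 7850 × 1.1882×10⁻⁶ m² × 0.52339 m = 0.004882 kg
f_n = ½√(k/m) = 0.5·√(935.01/0.004882) = 0.5·√(1.9152e+05) = 218.82 Hz

219 Hz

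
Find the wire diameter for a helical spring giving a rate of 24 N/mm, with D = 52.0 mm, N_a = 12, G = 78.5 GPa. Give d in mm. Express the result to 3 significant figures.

8.02 mm

d = (8D³N_a·k / G)^(1/4) = (8·52.0³·12·24 / (78.5×10³))^0.25
  = (4126.9)^0.25 = 8.0150 mm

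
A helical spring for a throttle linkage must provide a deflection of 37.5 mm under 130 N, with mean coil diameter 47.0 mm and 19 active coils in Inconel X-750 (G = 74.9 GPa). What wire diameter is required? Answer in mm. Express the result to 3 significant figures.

Required rate k = F/δ = 130/37.5 = 3.4667 N/mm
d = (8D³N_a·k / G)^(1/4) = (8·47.0³·19·3.4667 / (74.9×10³))^0.25
  = (730.41)^0.25 = 5.1987 mm

5.20 mm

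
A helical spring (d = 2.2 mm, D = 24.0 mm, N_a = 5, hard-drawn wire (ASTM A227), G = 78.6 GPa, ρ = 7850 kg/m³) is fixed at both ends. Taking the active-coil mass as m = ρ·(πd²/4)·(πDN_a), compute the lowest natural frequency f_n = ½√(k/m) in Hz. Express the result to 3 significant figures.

k = Gd⁴/(8D³N_a) = (78.6×10³)(2.2⁴)/(8·24.0³·5) = 3.3298 N/mm = 3329.8 N/m
Wire length L = πDN_a = π·24.0·5 = 376.99 mm
m = ρ·(πd²/4)·L = 7850 × 3.8013×10⁻⁶ m² × 0.37699 m = 0.01125 kg
f_n = ½√(k/m) = 0.5·√(3329.8/0.01125) = 0.5·√(2.9599e+05) = 272.03 Hz

272 Hz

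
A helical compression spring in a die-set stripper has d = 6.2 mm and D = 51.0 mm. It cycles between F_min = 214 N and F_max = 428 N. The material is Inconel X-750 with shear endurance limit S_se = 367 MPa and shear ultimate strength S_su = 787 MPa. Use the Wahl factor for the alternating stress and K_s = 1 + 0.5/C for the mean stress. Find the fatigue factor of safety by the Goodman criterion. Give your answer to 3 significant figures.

2.36

C = D/d = 51.0/6.2 = 8.2258; K_W = (4C−1)/(4C−4)+0.615/C = 1.1786; K_s = 1+0.5/C = 1.0608
F_a = (F_max−F_min)/2 = 107 N; F_m = (F_max+F_min)/2 = 321 N
τ_a = K_W·8F_aD/(πd³) = 1.1786 × 58.307 = 68.718 MPa
τ_m = K_s·8F_mD/(πd³) = 1.0608 × 174.92 = 185.55 MPa
Goodman: 1/n_f = τ_a/S_se + τ_m/S_su = 68.718/367 + 185.55/787 = 0.18724 + 0.23577 = 0.42301
n_f = 1/0.42301 = 2.364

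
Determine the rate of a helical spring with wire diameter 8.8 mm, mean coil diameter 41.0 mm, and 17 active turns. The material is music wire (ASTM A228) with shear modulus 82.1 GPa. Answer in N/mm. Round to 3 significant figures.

52.5 N/mm

k = Gd⁴/(8D³N_a) = (82.1×10³ × 8.8⁴) / (8 × 41.0³ × 17)
  = 4.9235e+08 / 9.37326e+06 = 52.527 N/mm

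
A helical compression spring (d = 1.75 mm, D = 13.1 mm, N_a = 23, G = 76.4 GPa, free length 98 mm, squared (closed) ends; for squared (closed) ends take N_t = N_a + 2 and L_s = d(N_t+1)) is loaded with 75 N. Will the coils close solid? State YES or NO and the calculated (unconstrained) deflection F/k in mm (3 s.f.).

k = Gd⁴/(8D³N_a) = (76.4×10³)(1.75⁴)/(8·13.1³·23) = 1.7323 N/mm
N_t = 25; L_s = 1.75·26 = 45.5 mm; δ_solid = L₀ − L_s = 98 − 45.5 = 52.5 mm
δ = F/k = 75/1.7323 = 43.296 mm
δ < δ_solid → spring does not go solid

NO, δ = 43.3 mm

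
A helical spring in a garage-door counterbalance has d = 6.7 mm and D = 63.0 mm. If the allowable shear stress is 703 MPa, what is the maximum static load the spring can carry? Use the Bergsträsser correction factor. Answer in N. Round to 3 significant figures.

C = D/d = 63.0/6.7 = 9.4030
K_B = (4C+2)/(4C−3) = 39.612/34.612 = 1.1445
τ_max = K·8FD/(πd³) → F_max = τ_allow·πd³/(8DK)
F_max = 703·π·6.7³/(8·63.0·1.1445) = 6.6425e+05/576.81 = 1151.6 N

1150 N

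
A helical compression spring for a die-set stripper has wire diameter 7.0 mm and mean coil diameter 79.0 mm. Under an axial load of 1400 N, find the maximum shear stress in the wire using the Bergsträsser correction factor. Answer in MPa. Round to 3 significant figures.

Spring index C = D/d = 79.0/7.0 = 11.2857
K_B = (4C+2)/(4C−3) = 47.143/42.143 = 1.1186
τ₀ = 8FD/(πd³) = 8·1400·79.0/(π·7.0³) = 884800/1077.6 = 821.11 MPa
τ_max = K·τ₀ = 1.1186 × 821.11 = 918.53 MPa

919 MPa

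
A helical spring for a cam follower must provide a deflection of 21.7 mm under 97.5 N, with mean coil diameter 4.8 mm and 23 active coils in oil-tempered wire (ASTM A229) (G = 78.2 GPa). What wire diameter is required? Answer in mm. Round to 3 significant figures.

Required rate k = F/δ = 97.5/21.7 = 4.4931 N/mm
d = (8D³N_a·k / G)^(1/4) = (8·4.8³·23·4.4931 / (78.2×10³))^0.25
  = (1.1692)^0.25 = 1.0398 mm

1.04 mm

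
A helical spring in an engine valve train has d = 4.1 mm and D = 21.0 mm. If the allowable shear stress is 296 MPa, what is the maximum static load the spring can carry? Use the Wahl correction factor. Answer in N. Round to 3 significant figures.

293 N

C = D/d = 21.0/4.1 = 5.1220
K_W = (4C−1)/(4C−4) + 0.615/C = 19.488/16.488 + 0.1201 = 1.3020
τ_max = K·8FD/(πd³) → F_max = τ_allow·πd³/(8DK)
F_max = 296·π·4.1³/(8·21.0·1.3020) = 64090/218.74 = 293 N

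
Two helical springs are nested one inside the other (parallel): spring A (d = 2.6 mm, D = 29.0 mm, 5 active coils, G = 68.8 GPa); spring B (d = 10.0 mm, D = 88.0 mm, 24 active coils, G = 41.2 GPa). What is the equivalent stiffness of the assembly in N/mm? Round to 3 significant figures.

k_A = Gd⁴/(8D³N_a) = (68.8×10³)(2.6⁴)/(8·29.0³·5) = 3.2228 N/mm
k_B = Gd⁴/(8D³N_a) = (41.2×10³)(10.0⁴)/(8·88.0³·24) = 3.1488 N/mm
Parallel: k_eq = 3.2228 + 3.1488 = 6.3716 N/mm

6.37 N/mm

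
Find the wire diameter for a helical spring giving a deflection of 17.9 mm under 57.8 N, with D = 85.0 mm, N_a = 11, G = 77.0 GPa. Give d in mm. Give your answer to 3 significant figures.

Required rate k = F/δ = 57.8/17.9 = 3.2291 N/mm
d = (8D³N_a·k / G)^(1/4) = (8·85.0³·11·3.2291 / (77.0×10³))^0.25
  = (2266.3)^0.25 = 6.8997 mm

6.90 mm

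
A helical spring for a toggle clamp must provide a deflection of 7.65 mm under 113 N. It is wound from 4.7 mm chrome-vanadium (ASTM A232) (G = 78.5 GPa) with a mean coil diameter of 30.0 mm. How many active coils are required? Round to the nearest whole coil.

12

Required rate k = F/δ = 113/7.65 = 14.771 N/mm
N_a = Gd⁴/(8D³k) = (78.5×10³ × 4.7⁴)/(8 × 30.0³ × 14.771)
    = 3.83055e+07 / 3.19059e+06 = 12.01 → 12 coils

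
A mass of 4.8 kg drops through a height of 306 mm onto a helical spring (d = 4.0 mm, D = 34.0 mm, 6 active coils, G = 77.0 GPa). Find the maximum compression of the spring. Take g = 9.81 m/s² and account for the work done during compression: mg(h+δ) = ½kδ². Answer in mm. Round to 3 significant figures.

k = Gd⁴/(8D³N_a) = (77.0×10³)(4.0⁴)/(8·34.0³·6) = 10.448 N/mm
W = mg = 4.8 × 9.81 = 47.088 N
½kδ² − Wδ − Wh = 0 → δ = (W + √(W² + 2kWh))/k
δ = (47.088 + √(2217.3 + 301103))/10.448 = (47.088 + 550.74)/10.448 = 57.217 mm

57.2 mm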